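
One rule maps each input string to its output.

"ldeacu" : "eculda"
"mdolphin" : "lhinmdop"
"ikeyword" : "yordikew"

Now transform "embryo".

byoemr

What's happening: swap the front and back halves of the string, then swap the first and last characters.
Applying both steps to "embryo": "ryoemb", then "byoemr".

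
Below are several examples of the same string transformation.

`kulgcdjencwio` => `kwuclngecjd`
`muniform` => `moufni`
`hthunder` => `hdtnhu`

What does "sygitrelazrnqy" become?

The pattern: delete the last 2 characters, then take characters alternately from the front and the back (1st, last, 2nd, 2nd-last, ...).
For "sygitrelazrnqy", step one produces "sygitrelazrn"; step two turns that into "snyrgziatlre".

snyrgziatlre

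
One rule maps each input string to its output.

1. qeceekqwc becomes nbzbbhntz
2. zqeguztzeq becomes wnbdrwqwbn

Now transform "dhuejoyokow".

The transformation: shift every letter 3 places backward in the alphabet (wrapping around).
On "dhuejoyokow" that produces "aerbglvlhlt".

aerbglvlhlt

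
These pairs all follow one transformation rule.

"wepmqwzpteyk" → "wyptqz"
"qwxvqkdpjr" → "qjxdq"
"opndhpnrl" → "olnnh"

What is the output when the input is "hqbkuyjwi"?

The transformation: keep every other character starting from the first (positions 1st, 3rd, 5th, ...), then take characters alternately from the front and the back (1st, last, 2nd, 2nd-last, ...).
On "hqbkuyjwi": the first step gives "hbuji", and the second then gives "hibju".

hibju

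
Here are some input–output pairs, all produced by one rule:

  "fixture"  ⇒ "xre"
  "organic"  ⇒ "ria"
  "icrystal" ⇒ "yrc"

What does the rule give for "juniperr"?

upi

Looking at the pairs, the operation is to sort the characters into reverse alphabetical order, then keep one character in every 3, starting at position 1 (positions 1st, 4th, 7th, ...).
"juniperr" → "upi".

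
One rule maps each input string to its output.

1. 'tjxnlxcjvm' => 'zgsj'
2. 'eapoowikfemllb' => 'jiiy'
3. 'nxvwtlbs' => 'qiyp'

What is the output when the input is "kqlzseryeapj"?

bxmg

Looking at the pairs, the operation is to shift every letter 3 places backward in the alphabet (wrapping around), then keep only the last 4 characters.
Starting from "kqlzseryeapj": after the first operation, "hniwpbovbxmg"; after the second, "bxmg".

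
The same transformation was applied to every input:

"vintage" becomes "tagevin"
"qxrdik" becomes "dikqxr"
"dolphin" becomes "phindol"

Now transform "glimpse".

mpsegli

Each output is the input with this applied: move the first 3 characters to the end (rotate left by 3).
For "glimpse" the result is "mpsegli".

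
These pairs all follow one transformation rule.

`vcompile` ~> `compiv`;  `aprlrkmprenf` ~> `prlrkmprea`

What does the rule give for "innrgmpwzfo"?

What's happening: delete the last 2 characters, then move the first character to the end.
Doing the same to "innrgmpwzfo": "nnrgmpwzi".

nnrgmpwzi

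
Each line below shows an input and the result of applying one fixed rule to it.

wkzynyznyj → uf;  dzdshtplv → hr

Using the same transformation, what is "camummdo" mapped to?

Looking at the pairs, the operation is to shift every letter 4 places backward in the alphabet (wrapping around), then keep only the last 2 characters.
Applying both steps to "camummdo": "ywiqiizk", then "zk".

zk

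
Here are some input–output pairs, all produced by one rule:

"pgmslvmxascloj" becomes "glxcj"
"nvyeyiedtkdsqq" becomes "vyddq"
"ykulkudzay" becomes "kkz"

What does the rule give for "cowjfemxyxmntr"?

The transformation: keep one character in every 3, starting at position 2 (positions 2nd, 5th, 8th, ...).
"cowjfemxyxmntr" → "ofxmr".

ofxmr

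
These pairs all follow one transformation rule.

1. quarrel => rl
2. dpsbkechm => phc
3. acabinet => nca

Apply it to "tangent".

tg

The transformation: sort the characters into reverse alphabetical order, then keep one character in every 3, starting at position 2 (positions 2nd, 5th, 8th, ...).
For "tangent", step one produces "ttnngea"; step two turns that into "tg".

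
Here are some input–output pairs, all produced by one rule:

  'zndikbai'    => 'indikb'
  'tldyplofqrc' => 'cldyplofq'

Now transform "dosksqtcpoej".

josksqtcpo

In each case the input is transformed by: swap the first and last characters, then delete the last 2 characters.
Applying both steps to "dosksqtcpoej": "josksqtcpoed", then "josksqtcpo".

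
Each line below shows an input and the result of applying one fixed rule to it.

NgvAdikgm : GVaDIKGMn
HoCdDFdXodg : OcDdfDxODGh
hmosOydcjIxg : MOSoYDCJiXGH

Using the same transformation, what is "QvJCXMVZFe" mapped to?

The rule is to move the first character to the end, then flip the case of every letter.
For "QvJCXMVZFe" the result is "VjcxmvzfEq".

VjcxmvzfEq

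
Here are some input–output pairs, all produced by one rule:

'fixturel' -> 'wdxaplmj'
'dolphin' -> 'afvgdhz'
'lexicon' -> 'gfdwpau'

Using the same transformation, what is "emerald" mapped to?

The pattern: move the last 2 characters to the front (rotate right by 2), then shift every letter 8 places backward in the alphabet (wrapping around).
On "emerald": the first step gives "ldemera", and the second then gives "dvwewjs".

dvwewjs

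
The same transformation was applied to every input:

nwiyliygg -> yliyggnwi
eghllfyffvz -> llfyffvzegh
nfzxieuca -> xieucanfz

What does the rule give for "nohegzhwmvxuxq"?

Rule — move the first 3 characters to the end (rotate left by 3).
"nohegzhwmvxuxq" → "egzhwmvxuxqnoh".

egzhwmvxuxqnoh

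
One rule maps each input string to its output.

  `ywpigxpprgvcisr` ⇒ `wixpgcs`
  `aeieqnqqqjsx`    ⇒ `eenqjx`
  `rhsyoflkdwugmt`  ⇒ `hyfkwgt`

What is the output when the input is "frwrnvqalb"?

What's happening: keep every other character starting from the second (positions 2nd, 4th, 6th, ...).
So "frwrnvqalb" becomes "rrvab".

rrvab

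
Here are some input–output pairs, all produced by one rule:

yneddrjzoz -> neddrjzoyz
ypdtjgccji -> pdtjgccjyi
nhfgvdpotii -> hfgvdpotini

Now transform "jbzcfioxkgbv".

bzcfioxkgbjv

The pattern: swap the first and last characters, then move the first character to the end.
For "jbzcfioxkgbv", step one produces "vbzcfioxkgbj"; step two turns that into "bzcfioxkgbjv".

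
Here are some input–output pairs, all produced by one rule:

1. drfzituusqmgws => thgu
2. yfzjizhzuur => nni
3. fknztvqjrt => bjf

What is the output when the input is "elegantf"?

sb

Each output is the input with this applied: shift every letter 12 places backward in the alphabet (wrapping around), then keep one character in every 3, starting at position 3 (positions 3rd, 6th, 9th, ...).
On "elegantf": the first step gives "szsuobht", and the second then gives "sb".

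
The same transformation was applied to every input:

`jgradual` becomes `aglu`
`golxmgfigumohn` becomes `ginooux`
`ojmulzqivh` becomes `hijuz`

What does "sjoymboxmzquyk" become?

bjkuxyz

The rule is to keep every other character starting from the second (positions 2nd, 4th, 6th, ...), then sort the characters into alphabetical order.
Applying both steps to "sjoymboxmzquyk": "jybxzuk", then "bjkuxyz".
(Check on "golxmgfigumohn": → "oxgiuon" → "ginooux" ✓)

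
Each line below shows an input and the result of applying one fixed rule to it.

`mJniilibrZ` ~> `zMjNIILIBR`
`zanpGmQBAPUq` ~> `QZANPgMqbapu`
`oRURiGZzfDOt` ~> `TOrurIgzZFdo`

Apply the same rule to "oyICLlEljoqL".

lOYiclLeLJOQ

The pattern: move the last character to the front, then flip the case of every letter.
Starting from "oyICLlEljoqL": after the first operation, "LoyICLlEljoq"; after the second, "lOYiclLeLJOQ".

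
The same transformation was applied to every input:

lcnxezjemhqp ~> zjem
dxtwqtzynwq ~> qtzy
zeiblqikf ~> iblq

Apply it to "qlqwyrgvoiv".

The pattern: delete the last 3 characters, then keep only the last 4 characters.
Working it through for "qlqwyrgvoiv": intermediate "qlqwyrgv", final "yrgv".

yrgv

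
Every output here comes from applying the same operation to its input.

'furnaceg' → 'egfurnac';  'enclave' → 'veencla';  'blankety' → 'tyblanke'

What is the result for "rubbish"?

The pattern: move the last 2 characters to the front (rotate right by 2).
"rubbish" → "shrubbi".

shrubbi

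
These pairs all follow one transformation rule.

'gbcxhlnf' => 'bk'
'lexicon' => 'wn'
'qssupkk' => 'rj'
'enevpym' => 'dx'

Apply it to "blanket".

The transformation: shift every letter 1 place backward in the alphabet (wrapping around), then keep one character in every 3, starting at position 3 (positions 3rd, 6th, 9th, ...).
On "blanket": the first step gives "akzmjds", and the second then gives "zd".

zd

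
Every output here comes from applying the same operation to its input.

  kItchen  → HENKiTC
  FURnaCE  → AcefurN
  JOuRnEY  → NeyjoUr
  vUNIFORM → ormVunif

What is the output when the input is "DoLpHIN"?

In each case the input is transformed by: move the last 3 characters to the front (rotate right by 3), then flip the case of every letter.
So "DoLpHIN" becomes "hindOlP".

hindOlP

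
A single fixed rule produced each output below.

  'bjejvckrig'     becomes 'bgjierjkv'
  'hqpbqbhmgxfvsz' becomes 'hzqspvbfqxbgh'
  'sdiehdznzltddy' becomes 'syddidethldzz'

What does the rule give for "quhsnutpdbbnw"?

In each case the input is transformed by: take characters alternately from the front and the back (1st, last, 2nd, 2nd-last, ...), then delete the last character.
On "quhsnutpdbbnw" that produces "qwunhbsbndup".

qwunhbsbndup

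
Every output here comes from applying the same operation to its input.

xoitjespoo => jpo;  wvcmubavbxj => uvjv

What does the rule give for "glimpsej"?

Rule — keep one character in every 3, starting at position 2 (positions 2nd, 5th, 8th, ...), then move the first character to the end.
For "glimpsej", step one produces "lpj"; step two turns that into "pjl".

pjl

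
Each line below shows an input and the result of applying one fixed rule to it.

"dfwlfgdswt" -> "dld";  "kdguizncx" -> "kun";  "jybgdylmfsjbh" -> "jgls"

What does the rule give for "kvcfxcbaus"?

In each case the input is transformed by: delete the last 2 characters, then keep one character in every 3, starting at position 1 (positions 1st, 4th, 7th, ...).
Working it through for "kvcfxcbaus": intermediate "kvcfxcba", final "kfb".
(Check on "dfwlfgdswt": → "dfwlfgds" → "dld" ✓)

kfb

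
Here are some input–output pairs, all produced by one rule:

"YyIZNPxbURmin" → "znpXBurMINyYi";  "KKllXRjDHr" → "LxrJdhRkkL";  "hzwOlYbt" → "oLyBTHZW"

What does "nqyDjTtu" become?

dJtTUNQY

In each case the input is transformed by: move the first 3 characters to the end (rotate left by 3), then flip the case of every letter.
Applying both steps to "nqyDjTtu": "DjTtunqy", then "dJtTUNQY".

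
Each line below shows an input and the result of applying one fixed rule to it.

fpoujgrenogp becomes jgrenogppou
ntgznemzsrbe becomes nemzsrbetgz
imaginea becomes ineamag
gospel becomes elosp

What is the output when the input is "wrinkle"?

klerin

Rule — delete the first character, then move the first 3 characters to the end (rotate left by 3).
Working it through for "wrinkle": intermediate "rinkle", final "klerin".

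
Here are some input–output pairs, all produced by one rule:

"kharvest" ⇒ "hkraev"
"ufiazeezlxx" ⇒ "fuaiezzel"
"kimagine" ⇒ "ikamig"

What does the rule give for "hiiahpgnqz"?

ihaiphng

In each case the input is transformed by: delete the last 2 characters, then swap each adjacent pair of characters (1↔2, 3↔4, ...).
"hiiahpgnqz" → "hiiahpgn" → "ihaiphng".
(Check on "kharvest": → "kharve" → "hkraev" ✓)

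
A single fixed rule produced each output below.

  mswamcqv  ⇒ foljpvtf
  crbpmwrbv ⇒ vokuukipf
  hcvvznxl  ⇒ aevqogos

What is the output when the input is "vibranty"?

Looking at the pairs, the operation is to shift every letter 7 places backward in the alphabet (wrapping around), then take characters alternately from the front and the back (1st, last, 2nd, 2nd-last, ...).
Applying both steps to "vibranty": "obuktgmr", then "orbmugkt".

orbmugkt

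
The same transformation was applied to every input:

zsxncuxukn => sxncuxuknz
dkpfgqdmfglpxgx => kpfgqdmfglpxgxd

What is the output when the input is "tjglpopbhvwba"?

jglpopbhvwbat

In each case the input is transformed by: move the first character to the end.
Doing the same to "tjglpopbhvwba": "jglpopbhvwbat".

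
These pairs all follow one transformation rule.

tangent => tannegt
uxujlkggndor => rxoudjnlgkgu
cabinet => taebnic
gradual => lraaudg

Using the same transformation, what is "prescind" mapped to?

Rule — take characters alternately from the front and the back (1st, last, 2nd, 2nd-last, ...), then move the first character to the end.
Working it through for "prescind": intermediate "pdrneisc", final "drneiscp".
(Check on "uxujlkggndor": → "urxoudjnlgkg" → "rxoudjnlgkgu" ✓)

drneiscp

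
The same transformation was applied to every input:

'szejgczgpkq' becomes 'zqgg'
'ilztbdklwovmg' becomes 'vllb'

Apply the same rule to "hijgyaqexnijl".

Rule — keep one character in every 3, starting at position 2 (positions 2nd, 5th, 8th, ...), then sort the characters into reverse alphabetical order.
Starting from "hijgyaqexnijl": after the first operation, "iyei"; after the second, "yiie".

yiie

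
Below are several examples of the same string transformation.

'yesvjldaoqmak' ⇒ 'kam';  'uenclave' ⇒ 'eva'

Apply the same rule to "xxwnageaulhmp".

pmh

Rule — reverse the string, then keep only the first 3 characters.
On "xxwnageaulhmp": the first step gives "pmhluaeganwxx", and the second then gives "pmh".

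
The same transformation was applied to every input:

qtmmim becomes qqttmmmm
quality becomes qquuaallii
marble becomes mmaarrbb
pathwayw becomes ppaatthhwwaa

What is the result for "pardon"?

What's happening: delete the last 2 characters, then double every character.
On "pardon": the first step gives "pard", and the second then gives "ppaarrdd".

ppaarrdd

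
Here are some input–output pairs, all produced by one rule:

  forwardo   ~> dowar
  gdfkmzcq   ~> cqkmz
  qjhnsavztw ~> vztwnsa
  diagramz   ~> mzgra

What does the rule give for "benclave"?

The transformation: delete the first 3 characters, then move the first 3 characters to the end (rotate left by 3).
On "benclave": the first step gives "clave", and the second then gives "vecla".

vecla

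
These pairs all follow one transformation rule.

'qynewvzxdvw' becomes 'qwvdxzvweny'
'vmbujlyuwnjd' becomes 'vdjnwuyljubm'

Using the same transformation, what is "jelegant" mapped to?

In each case the input is transformed by: move the first character to the end, then reverse the string.
So "jelegant" becomes "jtnagele".

jtnagele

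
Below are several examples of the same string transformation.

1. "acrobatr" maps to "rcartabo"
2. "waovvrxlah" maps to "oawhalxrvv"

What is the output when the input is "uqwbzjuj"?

In each case the input is transformed by: move the first 3 characters to the end (rotate left by 3), then reverse the string.
On "uqwbzjuj": the first step gives "bzjujuqw", and the second then gives "wqujujzb".

wqujujzb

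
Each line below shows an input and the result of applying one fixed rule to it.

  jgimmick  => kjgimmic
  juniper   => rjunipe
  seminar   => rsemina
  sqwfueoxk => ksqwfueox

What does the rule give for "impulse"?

Each output is the input with this applied: move the last character to the front.
Doing the same to "impulse": "eimpuls".

eimpuls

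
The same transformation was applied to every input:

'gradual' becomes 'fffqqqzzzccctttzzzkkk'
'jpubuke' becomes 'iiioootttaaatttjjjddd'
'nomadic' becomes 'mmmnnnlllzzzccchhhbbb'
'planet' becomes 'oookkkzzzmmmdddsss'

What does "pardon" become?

Looking at the pairs, the operation is to shift every letter 1 place backward in the alphabet (wrapping around), then repeat every character 3 times.
"pardon" → "ozqcnm" → "ooozzzqqqcccnnnmmm".

ooozzzqqqcccnnnmmm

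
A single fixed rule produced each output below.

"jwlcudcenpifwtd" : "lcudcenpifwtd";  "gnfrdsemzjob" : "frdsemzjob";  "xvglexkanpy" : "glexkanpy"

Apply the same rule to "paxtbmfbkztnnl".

In each case the input is transformed by: delete the first 2 characters.
Doing the same to "paxtbmfbkztnnl": "xtbmfbkztnnl".

xtbmfbkztnnl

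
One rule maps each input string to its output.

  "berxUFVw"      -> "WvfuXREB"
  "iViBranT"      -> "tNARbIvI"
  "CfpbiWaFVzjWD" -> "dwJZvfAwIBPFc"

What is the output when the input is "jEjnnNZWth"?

HTwznNNJeJ

What's happening: reverse the string, then flip the case of every letter.
On "jEjnnNZWth" that produces "HTwznNNJeJ".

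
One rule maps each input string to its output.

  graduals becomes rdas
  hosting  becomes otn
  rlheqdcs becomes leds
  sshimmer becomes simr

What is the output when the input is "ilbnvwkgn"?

lnwg

The transformation: keep every other character starting from the second (positions 2nd, 4th, 6th, ...).
On "ilbnvwkgn" that produces "lnwg".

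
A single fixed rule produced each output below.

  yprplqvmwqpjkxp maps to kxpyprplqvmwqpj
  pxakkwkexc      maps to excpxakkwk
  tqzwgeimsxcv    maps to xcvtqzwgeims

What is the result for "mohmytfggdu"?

gdumohmytfg

Looking at the pairs, the operation is to move the last 3 characters to the front (rotate right by 3).
For "mohmytfggdu" the result is "gdumohmytfg".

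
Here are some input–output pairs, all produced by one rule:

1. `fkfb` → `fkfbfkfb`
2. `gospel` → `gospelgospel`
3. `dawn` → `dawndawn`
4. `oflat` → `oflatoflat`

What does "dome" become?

Each output is the input with this applied: write the whole string twice.
Applying that to "dome" gives "domedome".

domedome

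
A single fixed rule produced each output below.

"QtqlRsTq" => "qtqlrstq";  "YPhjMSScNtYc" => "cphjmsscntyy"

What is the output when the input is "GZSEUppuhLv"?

vzseuppuhlg

The transformation: swap the first and last characters, then convert every letter to lowercase.
So "GZSEUppuhLv" becomes "vzseuppuhlg".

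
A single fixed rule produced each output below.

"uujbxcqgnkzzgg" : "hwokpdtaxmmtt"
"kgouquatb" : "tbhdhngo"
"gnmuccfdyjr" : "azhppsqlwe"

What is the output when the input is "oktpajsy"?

The rule is to shift every letter 13 places forward in the alphabet (wrapping around) — i.e. ROT13, then delete the first character.
For "oktpajsy", step one produces "bxgcnwfl"; step two turns that into "xgcnwfl".

xgcnwfl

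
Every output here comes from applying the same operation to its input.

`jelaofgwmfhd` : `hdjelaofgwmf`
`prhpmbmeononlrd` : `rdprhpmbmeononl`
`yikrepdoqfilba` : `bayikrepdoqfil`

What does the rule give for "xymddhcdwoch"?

What's happening: move the last 2 characters to the front (rotate right by 2).
On "xymddhcdwoch" that produces "chxymddhcdwo".

chxymddhcdwo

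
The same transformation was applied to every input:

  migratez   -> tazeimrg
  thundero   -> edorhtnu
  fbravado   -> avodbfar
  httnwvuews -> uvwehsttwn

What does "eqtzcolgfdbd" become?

What's happening: swap the front and back halves of the string, then swap each adjacent pair of characters (1↔2, 3↔4, ...).
Working it through for "eqtzcolgfdbd": intermediate "lgfdbdeqtzco", final "gldfdbqeztoc".

gldfdbqeztoc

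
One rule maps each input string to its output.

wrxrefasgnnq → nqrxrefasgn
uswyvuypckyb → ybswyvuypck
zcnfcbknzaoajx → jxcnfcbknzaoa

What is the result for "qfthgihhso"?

softhgihh

In each case the input is transformed by: delete the first character, then move the last 2 characters to the front (rotate right by 2).
On "qfthgihhso": the first step gives "fthgihhso", and the second then gives "softhgihh".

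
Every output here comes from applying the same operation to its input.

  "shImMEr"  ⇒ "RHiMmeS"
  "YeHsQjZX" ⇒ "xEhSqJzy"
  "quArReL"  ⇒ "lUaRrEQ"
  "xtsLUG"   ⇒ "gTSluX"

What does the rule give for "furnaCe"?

The transformation: swap the first and last characters, then flip the case of every letter.
On "furnaCe": the first step gives "eurnaCf", and the second then gives "EURNAcF".
(Check on "quArReL": → "LuArReq" → "lUaRrEQ" ✓)

EURNAcF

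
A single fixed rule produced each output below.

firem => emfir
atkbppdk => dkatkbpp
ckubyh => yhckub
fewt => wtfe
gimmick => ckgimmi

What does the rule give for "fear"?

arfe

Each output is the input with this applied: move the last 2 characters to the front (rotate right by 2).
"fear" → "arfe".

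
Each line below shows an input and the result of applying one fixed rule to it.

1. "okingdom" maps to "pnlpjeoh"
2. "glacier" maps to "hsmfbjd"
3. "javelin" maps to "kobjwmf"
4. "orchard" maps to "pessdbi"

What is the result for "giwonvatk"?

Rule — take characters alternately from the front and the back (1st, last, 2nd, 2nd-last, ...), then shift every letter 1 place forward in the alphabet (wrapping around).
On "giwonvatk": the first step gives "gkitwaovn", and the second then gives "hljuxbpwo".

hljuxbpwo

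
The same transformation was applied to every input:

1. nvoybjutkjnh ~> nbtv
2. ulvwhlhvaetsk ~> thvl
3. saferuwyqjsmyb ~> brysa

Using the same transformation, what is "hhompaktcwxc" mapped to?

In each case the input is transformed by: keep one character in every 3, starting at position 2 (positions 2nd, 5th, 8th, ...), then swap the first and last characters.
Starting from "hhompaktcwxc": after the first operation, "hptx"; after the second, "xpth".
(Check on "ulvwhlhvaetsk": → "lhvt" → "thvl" ✓)

xpth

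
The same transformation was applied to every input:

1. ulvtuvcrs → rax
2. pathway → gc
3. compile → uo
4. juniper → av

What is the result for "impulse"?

The pattern: keep one character in every 3, starting at position 2 (positions 2nd, 5th, 8th, ...), then shift every letter 6 places forward in the alphabet (wrapping around).
Working it through for "impulse": intermediate "ml", final "sr".

sr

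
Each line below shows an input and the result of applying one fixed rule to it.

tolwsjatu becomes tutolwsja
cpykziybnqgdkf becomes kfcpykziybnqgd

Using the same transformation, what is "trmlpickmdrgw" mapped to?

gwtrmlpickmdr

Each output is the input with this applied: move the last 2 characters to the front (rotate right by 2).
On "trmlpickmdrgw" that produces "gwtrmlpickmdr".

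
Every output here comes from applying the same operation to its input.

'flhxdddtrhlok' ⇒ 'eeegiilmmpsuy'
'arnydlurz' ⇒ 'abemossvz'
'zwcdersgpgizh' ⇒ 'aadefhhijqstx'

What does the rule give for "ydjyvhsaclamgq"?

bbdehikmnrtwzz

In each case the input is transformed by: shift every letter 1 place forward in the alphabet (wrapping around), then sort the characters into alphabetical order.
For "ydjyvhsaclamgq" the result is "bbdehikmnrtwzz".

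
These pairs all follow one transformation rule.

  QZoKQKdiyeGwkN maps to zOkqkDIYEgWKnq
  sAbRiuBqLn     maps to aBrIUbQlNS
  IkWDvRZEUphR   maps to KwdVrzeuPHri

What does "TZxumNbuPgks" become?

zXUMnBUpGKSt

In each case the input is transformed by: flip the case of every letter, then move the first character to the end.
So "TZxumNbuPgks" becomes "zXUMnBUpGKSt".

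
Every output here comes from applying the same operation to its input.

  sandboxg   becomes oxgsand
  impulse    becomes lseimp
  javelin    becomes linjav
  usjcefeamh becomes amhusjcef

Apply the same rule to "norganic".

nicnorg

The pattern: move the last 3 characters to the front (rotate right by 3), then delete the last character.
"norganic" → "nicnorga" → "nicnorg".
(Check on "usjcefeamh": → "amhusjcefe" → "amhusjcef" ✓)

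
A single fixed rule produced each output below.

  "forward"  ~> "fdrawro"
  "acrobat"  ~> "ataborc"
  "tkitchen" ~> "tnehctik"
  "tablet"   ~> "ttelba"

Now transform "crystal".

Each output is the input with this applied: move the first character to the end, then reverse the string.
For "crystal", step one produces "rystalc"; step two turns that into "clatsyr".

clatsyr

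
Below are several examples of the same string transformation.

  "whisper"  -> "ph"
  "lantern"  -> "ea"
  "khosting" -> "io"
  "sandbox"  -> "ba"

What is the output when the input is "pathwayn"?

at

What's happening: reverse the string, then keep one character in every 3, starting at position 3 (positions 3rd, 6th, 9th, ...).
Working it through for "pathwayn": intermediate "nyawhtap", final "at".
(Check on "khosting": → "gnitsohk" → "io" ✓)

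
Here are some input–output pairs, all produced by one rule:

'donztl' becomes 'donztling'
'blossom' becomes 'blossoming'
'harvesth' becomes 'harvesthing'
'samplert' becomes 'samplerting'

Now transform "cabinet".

Looking at the pairs, the operation is to append "ing".
On "cabinet" that produces "cabineting".

cabineting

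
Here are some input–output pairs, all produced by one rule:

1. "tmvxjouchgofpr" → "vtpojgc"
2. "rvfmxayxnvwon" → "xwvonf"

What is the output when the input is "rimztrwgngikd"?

wrnkig

The transformation: sort the characters into reverse alphabetical order, then keep every other character starting from the second (positions 2nd, 4th, 6th, ...).
Applying both steps to "rimztrwgngikd": "zwtrrnmkiiggd", then "wrnkig".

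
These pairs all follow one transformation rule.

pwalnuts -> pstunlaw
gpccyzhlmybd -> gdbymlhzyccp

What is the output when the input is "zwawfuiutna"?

In each case the input is transformed by: move the first character to the end, then reverse the string.
For "zwawfuiutna" the result is "zantuiufwaw".
(Check on "gpccyzhlmybd": → "pccyzhlmybdg" → "gdbymlhzyccp" ✓)

zantuiufwaw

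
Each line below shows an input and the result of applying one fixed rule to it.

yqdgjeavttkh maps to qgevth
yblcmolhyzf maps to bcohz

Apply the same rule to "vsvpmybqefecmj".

spyqfcj

The transformation: keep every other character starting from the second (positions 2nd, 4th, 6th, ...).
On "vsvpmybqefecmj" that produces "spyqfcj".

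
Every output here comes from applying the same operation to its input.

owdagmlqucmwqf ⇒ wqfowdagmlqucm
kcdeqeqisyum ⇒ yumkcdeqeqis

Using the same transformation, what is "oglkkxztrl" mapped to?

Rule — move the last 3 characters to the front (rotate right by 3).
For "oglkkxztrl" the result is "trloglkkxz".

trloglkkxz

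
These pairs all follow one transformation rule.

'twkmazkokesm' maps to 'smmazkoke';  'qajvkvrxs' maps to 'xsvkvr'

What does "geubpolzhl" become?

hlbpolz

Looking at the pairs, the operation is to delete the first 3 characters, then move the last 2 characters to the front (rotate right by 2).
"geubpolzhl" → "bpolzhl" → "hlbpolz".
(Check on "qajvkvrxs": → "vkvrxs" → "xsvkvr" ✓)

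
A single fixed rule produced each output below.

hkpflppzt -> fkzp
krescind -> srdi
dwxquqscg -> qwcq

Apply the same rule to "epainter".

The pattern: keep every other character starting from the second (positions 2nd, 4th, 6th, ...), then swap each adjacent pair of characters (1↔2, 3↔4, ...).
Applying both steps to "epainter": "pitr", then "iprt".

iprt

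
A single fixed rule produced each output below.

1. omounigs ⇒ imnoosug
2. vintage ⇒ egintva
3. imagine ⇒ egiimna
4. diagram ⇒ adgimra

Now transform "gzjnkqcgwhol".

gghjklnoqwzc

Looking at the pairs, the operation is to sort the characters into alphabetical order, then move the first character to the end.
Working it through for "gzjnkqcgwhol": intermediate "cgghjklnoqwz", final "gghjklnoqwzc".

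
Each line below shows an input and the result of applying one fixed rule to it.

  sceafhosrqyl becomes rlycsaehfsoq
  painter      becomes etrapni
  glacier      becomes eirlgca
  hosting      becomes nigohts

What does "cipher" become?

Looking at the pairs, the operation is to swap each adjacent pair of characters (1↔2, 3↔4, ...), then move the last 3 characters to the front (rotate right by 3).
Starting from "cipher": after the first operation, "ichpre"; after the second, "preich".

preich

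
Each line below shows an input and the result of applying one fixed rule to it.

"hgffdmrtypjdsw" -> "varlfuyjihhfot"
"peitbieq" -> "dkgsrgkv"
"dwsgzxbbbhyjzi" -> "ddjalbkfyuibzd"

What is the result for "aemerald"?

In each case the input is transformed by: swap the front and back halves of the string, then shift every letter 2 places forward in the alphabet (wrapping around).
Starting from "aemerald": after the first operation, "raldaeme"; after the second, "tcnfcgog".

tcnfcgog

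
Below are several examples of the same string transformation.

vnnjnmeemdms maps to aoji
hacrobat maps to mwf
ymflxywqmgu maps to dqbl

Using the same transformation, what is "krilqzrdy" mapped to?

pqw

The rule is to shift every letter 5 places forward in the alphabet (wrapping around), then keep one character in every 3, starting at position 1 (positions 1st, 4th, 7th, ...).
Working it through for "krilqzrdy": intermediate "pwnqvewid", final "pqw".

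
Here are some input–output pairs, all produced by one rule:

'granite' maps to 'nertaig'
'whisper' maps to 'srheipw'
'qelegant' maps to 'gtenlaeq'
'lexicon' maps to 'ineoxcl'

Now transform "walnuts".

Looking at the pairs, the operation is to take characters alternately from the front and the back (1st, last, 2nd, 2nd-last, ...), then swap the first and last characters.
Doing the same to "walnuts": "nsatluw".

nsatluw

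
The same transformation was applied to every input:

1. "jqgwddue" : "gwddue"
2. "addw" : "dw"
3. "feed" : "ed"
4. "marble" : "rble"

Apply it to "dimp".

mp

The rule is to delete the first 2 characters.
Doing the same to "dimp": "mp".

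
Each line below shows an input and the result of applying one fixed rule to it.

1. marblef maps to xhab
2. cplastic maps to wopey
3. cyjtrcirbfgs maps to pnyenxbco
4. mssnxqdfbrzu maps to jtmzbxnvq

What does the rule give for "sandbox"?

zxkt

The rule is to shift every letter 4 places backward in the alphabet (wrapping around), then delete the first 3 characters.
For "sandbox", step one produces "owjzxkt"; step two turns that into "zxkt".
(Check on "marblef": → "iwnxhab" → "xhab" ✓)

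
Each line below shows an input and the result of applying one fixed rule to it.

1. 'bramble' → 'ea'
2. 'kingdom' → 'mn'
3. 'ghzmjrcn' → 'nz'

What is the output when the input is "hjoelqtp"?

po

What's happening: move the last 3 characters to the front (rotate right by 3), then keep one character in every 3, starting at position 3 (positions 3rd, 6th, 9th, ...).
Starting from "hjoelqtp": after the first operation, "qtphjoel"; after the second, "po".
(Check on "ghzmjrcn": → "rcnghzmj" → "nz" ✓)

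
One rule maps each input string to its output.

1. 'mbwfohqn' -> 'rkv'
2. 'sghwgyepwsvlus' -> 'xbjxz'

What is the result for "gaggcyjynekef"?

What's happening: keep one character in every 3, starting at position 1 (positions 1st, 4th, 7th, ...), then shift every letter 5 places forward in the alphabet (wrapping around).
Starting from "gaggcyjynekef": after the first operation, "ggjef"; after the second, "llojk".

llojk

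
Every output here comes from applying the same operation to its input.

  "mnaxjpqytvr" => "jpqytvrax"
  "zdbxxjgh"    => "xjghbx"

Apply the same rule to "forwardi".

ardirw

Rule — delete the first 2 characters, then move the first 2 characters to the end (rotate left by 2).
"forwardi" → "rwardi" → "ardirw".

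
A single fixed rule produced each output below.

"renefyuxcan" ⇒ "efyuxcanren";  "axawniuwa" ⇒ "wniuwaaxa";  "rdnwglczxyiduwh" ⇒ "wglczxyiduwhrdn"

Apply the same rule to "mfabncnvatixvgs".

Each output is the input with this applied: move the first 3 characters to the end (rotate left by 3).
Applying that to "mfabncnvatixvgs" gives "bncnvatixvgsmfa".

bncnvatixvgsmfa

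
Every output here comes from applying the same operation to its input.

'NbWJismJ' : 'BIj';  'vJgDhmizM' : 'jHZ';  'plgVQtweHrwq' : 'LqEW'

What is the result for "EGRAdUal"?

The pattern: keep one character in every 3, starting at position 2 (positions 2nd, 5th, 8th, ...), then flip the case of every letter.
Working it through for "EGRAdUal": intermediate "Gdl", final "gDL".
(Check on "vJgDhmizM": → "Jhz" → "jHZ" ✓)

gDL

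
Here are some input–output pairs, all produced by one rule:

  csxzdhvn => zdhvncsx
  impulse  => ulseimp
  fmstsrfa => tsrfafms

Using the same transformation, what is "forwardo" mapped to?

wardofor

Each output is the input with this applied: move the first 3 characters to the end (rotate left by 3).
Doing the same to "forwardo": "wardofor".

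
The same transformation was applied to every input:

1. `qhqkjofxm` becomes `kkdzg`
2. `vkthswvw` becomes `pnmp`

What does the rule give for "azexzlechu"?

uytyb

In each case the input is transformed by: shift every letter 6 places backward in the alphabet (wrapping around), then keep every other character starting from the first (positions 1st, 3rd, 5th, ...).
"azexzlechu" → "utyrtfywbo" → "uytyb".
(Check on "qhqkjofxm": → "kbkedizrg" → "kkdzg" ✓)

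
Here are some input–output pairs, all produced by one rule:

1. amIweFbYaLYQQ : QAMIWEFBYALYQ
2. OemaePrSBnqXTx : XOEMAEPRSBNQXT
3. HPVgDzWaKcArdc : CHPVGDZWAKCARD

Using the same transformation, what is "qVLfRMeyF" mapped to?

The transformation: move the last character to the front, then convert every letter to uppercase.
Working it through for "qVLfRMeyF": intermediate "FqVLfRMey", final "FQVLFRMEY".

FQVLFRMEY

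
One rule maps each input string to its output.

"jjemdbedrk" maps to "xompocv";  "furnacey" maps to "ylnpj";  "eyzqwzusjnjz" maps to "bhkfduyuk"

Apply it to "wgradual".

loflw

Rule — delete the first 3 characters, then shift every letter 11 places forward in the alphabet (wrapping around).
On "wgradual" that produces "loflw".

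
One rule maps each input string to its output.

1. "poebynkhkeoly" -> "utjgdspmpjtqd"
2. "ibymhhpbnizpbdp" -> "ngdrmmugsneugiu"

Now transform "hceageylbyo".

The transformation: shift every letter 5 places forward in the alphabet (wrapping around).
For "hceageylbyo" the result is "mhjfljdqgdt".

mhjfljdqgdt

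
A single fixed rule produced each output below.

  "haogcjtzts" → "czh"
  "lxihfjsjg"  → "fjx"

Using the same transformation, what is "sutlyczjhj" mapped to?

The transformation: move the first 2 characters to the end (rotate left by 2), then keep one character in every 3, starting at position 3 (positions 3rd, 6th, 9th, ...).
Working it through for "sutlyczjhj": intermediate "tlyczjhjsu", final "yjs".

yjs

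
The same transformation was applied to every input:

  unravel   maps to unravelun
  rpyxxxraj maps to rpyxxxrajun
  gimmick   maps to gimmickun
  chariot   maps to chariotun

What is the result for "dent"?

The pattern: append "un".
For "dent" the result is "dentun".

dentun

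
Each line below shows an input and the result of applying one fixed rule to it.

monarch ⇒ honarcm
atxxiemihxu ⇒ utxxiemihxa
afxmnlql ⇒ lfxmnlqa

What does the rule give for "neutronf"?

Rule — swap the first and last characters.
For "neutronf" the result is "feutronn".

feutronn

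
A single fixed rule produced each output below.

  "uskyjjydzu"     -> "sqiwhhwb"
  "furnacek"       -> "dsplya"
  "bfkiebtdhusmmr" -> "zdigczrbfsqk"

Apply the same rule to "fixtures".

The rule is to delete the last 2 characters, then shift every letter 2 places backward in the alphabet (wrapping around).
On "fixtures": the first step gives "fixtur", and the second then gives "dgvrsp".

dgvrsp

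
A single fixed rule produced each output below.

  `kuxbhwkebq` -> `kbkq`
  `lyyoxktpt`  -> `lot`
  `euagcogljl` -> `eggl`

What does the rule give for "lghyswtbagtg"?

The transformation: keep one character in every 3, starting at position 1 (positions 1st, 4th, 7th, ...).
Doing the same to "lghyswtbagtg": "lytg".

lytg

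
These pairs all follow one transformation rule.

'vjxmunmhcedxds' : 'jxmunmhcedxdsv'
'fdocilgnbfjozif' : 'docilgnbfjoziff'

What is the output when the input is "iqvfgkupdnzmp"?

qvfgkupdnzmpi

What's happening: move the first character to the end.
"iqvfgkupdnzmp" → "qvfgkupdnzmpi".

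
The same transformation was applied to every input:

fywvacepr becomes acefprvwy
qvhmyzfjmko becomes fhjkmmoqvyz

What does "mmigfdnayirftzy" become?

adffgiimmnrtyyz

Rule — sort the characters into alphabetical order.
Doing the same to "mmigfdnayirftzy": "adffgiimmnrtyyz".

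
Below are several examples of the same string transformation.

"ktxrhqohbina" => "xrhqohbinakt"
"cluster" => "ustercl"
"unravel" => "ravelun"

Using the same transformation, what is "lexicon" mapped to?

Each output is the input with this applied: move the first 2 characters to the end (rotate left by 2).
So "lexicon" becomes "xiconle".

xiconle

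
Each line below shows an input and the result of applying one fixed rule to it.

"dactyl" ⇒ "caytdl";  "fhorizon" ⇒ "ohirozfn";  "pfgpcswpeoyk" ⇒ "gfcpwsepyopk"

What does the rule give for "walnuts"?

launstw

Each output is the input with this applied: move the first character to the end, then swap each adjacent pair of characters (1↔2, 3↔4, ...).
Working it through for "walnuts": intermediate "alnutsw", final "launstw".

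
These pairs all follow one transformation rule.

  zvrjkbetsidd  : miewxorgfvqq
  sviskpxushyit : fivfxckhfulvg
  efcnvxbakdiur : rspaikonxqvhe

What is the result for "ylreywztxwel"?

Looking at the pairs, the operation is to shift every letter 13 places forward in the alphabet (wrapping around) — i.e. ROT13.
On "ylreywztxwel" that produces "lyerljmgkjry".

lyerljmgkjry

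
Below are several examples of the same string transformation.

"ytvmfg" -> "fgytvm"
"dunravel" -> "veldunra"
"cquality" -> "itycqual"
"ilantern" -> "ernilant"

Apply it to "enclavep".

vepencla

The transformation: swap the front and back halves of the string, then move the first character to the end.
"enclavep" → "avepencl" → "vepencla".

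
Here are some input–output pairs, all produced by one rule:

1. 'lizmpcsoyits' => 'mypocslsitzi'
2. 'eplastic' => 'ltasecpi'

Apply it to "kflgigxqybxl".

gyiqgxklfxlb

Rule — take characters alternately from the front and the back (1st, last, 2nd, 2nd-last, ...), then swap the front and back halves of the string.
Working it through for "kflgigxqybxl": intermediate "klfxlbgyiqgx", final "gyiqgxklfxlb".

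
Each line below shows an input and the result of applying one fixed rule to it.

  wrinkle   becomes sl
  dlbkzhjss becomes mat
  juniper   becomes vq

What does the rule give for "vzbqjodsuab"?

aktc

What's happening: keep one character in every 3, starting at position 2 (positions 2nd, 5th, 8th, ...), then shift every letter 1 place forward in the alphabet (wrapping around).
On "vzbqjodsuab": the first step gives "zjsb", and the second then gives "aktc".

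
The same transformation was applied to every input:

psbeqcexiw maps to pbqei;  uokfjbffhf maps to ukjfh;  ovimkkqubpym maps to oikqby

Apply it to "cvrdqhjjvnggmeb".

crqjvgmb

The rule is to keep every other character starting from the first (positions 1st, 3rd, 5th, ...).
Doing the same to "cvrdqhjjvnggmeb": "crqjvgmb".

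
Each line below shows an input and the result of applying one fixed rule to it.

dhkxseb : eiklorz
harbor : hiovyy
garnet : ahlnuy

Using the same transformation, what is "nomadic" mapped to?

What's happening: shift every letter 7 places forward in the alphabet (wrapping around), then sort the characters into alphabetical order.
Starting from "nomadic": after the first operation, "uvthkpj"; after the second, "hjkptuv".

hjkptuv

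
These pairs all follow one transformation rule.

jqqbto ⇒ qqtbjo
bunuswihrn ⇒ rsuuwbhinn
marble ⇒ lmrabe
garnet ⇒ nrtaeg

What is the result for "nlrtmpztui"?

rttuzilmnp

What's happening: sort the characters into alphabetical order, then swap the front and back halves of the string.
Starting from "nlrtmpztui": after the first operation, "ilmnprttuz"; after the second, "rttuzilmnp".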